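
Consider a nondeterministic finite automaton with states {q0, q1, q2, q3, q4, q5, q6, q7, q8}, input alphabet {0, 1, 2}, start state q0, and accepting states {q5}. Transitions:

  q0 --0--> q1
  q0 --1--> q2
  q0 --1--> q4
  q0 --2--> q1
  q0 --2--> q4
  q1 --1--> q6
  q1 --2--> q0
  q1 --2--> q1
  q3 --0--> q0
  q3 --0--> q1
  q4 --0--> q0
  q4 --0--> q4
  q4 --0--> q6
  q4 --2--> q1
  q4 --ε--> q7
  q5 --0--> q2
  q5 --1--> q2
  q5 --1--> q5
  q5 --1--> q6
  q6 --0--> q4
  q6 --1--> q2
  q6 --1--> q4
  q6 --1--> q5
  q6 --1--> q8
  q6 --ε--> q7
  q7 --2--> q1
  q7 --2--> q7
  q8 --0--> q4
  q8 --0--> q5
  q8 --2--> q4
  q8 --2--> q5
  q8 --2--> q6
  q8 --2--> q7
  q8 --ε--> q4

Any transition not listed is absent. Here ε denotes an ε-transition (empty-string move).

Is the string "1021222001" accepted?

Yes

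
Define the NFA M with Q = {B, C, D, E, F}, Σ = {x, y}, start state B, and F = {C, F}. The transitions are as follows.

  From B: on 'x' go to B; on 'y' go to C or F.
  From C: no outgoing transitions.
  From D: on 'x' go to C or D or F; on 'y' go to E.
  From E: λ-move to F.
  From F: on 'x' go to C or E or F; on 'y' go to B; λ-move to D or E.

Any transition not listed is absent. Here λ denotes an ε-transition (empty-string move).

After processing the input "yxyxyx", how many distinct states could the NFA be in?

Start in {B}.
Read 'y': B→{C, F}; union {C, F}; ε-closure = {C, D, E, F}.
Read 'x': C→∅, D→{C, D, F}, E→∅, F→{C, E, F}; now {C, D, E, F}.
Read 'y': C→∅, D→{E}, E→∅, F→{B}; union {B, E}; ε-closure = {B, D, E, F}.
Read 'x': B→{B}, D→{C, D, F}, E→∅, F→{C, E, F}; now {B, C, D, E, F}.
Read 'y': B→{C, F}, C→∅, D→{E}, E→∅, F→{B}; union {B, C, E, F}; ε-closure = {B, C, D, E, F}.
Read 'x': B→{B}, C→∅, D→{C, D, F}, E→∅, F→{C, E, F}; now {B, C, D, E, F}.
That set has 5 states.

5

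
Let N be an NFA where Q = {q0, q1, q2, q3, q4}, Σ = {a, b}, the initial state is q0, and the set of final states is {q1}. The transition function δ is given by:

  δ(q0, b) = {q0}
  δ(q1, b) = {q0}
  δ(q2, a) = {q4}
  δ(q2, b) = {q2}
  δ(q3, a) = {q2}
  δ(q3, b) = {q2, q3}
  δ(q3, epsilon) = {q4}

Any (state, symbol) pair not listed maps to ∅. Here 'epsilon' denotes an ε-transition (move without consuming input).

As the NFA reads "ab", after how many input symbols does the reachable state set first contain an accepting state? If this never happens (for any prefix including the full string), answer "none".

Start in {q0}.
Read 'a': q0→∅; now ∅.
The set is empty and remains empty for the remaining 1 symbol.
No reachable set along the way intersects F.

none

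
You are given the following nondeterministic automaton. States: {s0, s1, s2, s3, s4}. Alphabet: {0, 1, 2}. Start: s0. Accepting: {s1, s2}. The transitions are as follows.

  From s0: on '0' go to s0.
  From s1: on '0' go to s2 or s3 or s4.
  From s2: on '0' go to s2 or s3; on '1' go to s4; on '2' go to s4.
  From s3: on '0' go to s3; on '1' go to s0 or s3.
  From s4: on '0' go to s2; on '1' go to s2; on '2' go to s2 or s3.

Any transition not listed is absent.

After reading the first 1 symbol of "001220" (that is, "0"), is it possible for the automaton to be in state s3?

No

Start in {s0}.
Read '0': s0→{s0}; now {s0}.
State s3 is not in {s0}.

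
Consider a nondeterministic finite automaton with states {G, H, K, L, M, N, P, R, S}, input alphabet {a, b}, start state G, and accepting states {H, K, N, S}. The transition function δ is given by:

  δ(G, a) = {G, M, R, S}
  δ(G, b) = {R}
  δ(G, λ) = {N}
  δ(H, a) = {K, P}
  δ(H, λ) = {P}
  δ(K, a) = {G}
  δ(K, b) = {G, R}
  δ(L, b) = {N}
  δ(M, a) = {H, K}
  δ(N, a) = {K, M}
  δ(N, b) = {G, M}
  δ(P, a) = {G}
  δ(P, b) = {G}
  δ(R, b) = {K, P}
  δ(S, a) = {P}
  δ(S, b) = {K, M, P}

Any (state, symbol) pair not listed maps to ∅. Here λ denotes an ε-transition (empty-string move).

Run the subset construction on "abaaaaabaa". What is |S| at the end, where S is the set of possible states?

Start: ε-closure({G}) = {G, N}.
Read 'a': {G, N} → {G, K, M, N, R, S}.
Read 'b': {G, K, M, N, R, S} → {G, K, M, N, P, R}.
Read 'a': {G, K, M, N, P, R} → {G, H, K, M, N, P, R, S}.
Read 'a': {G, H, K, M, N, P, R, S} → {G, H, K, M, N, P, R, S}.
Read 'a': {G, H, K, M, N, P, R, S} → {G, H, K, M, N, P, R, S}.
Read 'a': {G, H, K, M, N, P, R, S} → {G, H, K, M, N, P, R, S}.
Read 'a': {G, H, K, M, N, P, R, S} → {G, H, K, M, N, P, R, S}.
Read 'b': {G, H, K, M, N, P, R, S} → {G, K, M, N, P, R}.
Read 'a': {G, K, M, N, P, R} → {G, H, K, M, N, P, R, S}.
Read 'a': {G, H, K, M, N, P, R, S} → {G, H, K, M, N, P, R, S}.
That set has 8 states.

8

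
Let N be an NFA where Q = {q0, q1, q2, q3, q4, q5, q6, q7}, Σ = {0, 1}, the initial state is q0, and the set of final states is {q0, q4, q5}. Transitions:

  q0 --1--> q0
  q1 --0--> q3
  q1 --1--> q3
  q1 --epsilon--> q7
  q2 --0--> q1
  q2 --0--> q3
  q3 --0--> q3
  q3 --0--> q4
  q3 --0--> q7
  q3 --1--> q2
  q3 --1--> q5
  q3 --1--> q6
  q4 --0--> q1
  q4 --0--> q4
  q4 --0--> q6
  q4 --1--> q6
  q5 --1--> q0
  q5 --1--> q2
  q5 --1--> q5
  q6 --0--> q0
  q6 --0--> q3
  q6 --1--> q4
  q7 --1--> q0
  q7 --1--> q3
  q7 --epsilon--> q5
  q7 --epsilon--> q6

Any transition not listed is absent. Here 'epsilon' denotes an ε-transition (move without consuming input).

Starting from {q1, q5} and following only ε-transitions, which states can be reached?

{q1, q5, q6, q7}

Begin with {q1, q5}.
ε-move q1 → q7; add q7.
ε-move q7 → q6; add q6.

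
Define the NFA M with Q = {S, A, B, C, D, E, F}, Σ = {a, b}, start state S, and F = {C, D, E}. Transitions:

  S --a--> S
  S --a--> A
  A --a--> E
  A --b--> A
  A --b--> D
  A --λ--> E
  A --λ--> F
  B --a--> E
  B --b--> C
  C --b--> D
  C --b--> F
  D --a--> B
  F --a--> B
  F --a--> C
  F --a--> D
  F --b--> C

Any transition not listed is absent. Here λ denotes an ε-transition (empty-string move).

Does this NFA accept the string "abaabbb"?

Start in {S}.
Read 'a': S→{S, A}; union {S, A}; ε-closure = {S, A, E, F}.
Read 'b': S→∅, A→{A, D}, E→∅, F→{C}; union {A, C, D}; ε-closure = {A, C, D, E, F}.
Read 'a': A→{E}, C→∅, D→{B}, E→∅, F→{B, C, D}; now {B, C, D, E}.
Read 'a': B→{E}, C→∅, D→{B}, E→∅; now {B, E}.
Read 'b': B→{C}, E→∅; now {C}.
Read 'b': C→{D, F}; now {D, F}.
Read 'b': D→∅, F→{C}; now {C}.
The final set {C} contains the accepting state C.

Yes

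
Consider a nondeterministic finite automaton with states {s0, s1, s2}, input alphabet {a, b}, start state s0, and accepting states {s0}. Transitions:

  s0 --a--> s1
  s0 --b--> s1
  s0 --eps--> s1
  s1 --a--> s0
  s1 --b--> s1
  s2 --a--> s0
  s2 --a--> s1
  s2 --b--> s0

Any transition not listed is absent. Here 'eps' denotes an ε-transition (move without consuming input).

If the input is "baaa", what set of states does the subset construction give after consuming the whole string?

{s0, s1}

Start: ε-closure({s0}) = {s0, s1}.
Read 'b': {s0, s1} → {s1}.
Read 'a': {s1} → {s0, s1}.
Read 'a': {s0, s1} → {s0, s1}.
Read 'a': {s0, s1} → {s0, s1}.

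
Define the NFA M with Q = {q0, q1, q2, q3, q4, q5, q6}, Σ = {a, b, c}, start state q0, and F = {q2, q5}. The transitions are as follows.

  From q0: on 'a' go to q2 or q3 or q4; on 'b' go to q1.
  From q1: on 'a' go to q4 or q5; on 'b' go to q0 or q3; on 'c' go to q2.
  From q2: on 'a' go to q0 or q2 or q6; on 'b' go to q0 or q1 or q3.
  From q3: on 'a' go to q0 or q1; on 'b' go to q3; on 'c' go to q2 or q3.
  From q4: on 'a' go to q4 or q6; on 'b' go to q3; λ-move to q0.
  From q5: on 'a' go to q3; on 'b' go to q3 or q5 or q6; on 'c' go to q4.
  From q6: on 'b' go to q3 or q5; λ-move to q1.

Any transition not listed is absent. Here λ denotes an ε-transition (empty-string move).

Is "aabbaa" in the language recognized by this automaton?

Start in {q0}.
Read 'a': {q0} → {q0, q2, q3, q4}.
Read 'a': {q0, q2, q3, q4} → {q0, q1, q2, q3, q4, q6}.
Read 'b': {q0, q1, q2, q3, q4, q6} → {q0, q1, q3, q5}.
Read 'b': {q0, q1, q3, q5} → {q0, q1, q3, q5, q6}.
Read 'a': {q0, q1, q3, q5, q6} → {q0, q1, q2, q3, q4, q5}.
Read 'a': {q0, q1, q2, q3, q4, q5} → {q0, q1, q2, q3, q4, q5, q6}.
The final set {q0, q1, q2, q3, q4, q5, q6} contains the accepting states q2, q5.

Yes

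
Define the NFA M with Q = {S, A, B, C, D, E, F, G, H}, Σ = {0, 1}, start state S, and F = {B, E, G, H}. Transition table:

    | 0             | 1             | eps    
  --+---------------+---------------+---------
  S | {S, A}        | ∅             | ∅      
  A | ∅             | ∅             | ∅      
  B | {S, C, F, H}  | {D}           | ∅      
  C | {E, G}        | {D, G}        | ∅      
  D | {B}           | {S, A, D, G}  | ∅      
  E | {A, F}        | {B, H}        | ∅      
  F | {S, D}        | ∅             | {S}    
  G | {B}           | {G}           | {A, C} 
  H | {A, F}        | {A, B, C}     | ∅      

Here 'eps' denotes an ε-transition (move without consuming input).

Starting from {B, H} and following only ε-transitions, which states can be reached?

{B, H}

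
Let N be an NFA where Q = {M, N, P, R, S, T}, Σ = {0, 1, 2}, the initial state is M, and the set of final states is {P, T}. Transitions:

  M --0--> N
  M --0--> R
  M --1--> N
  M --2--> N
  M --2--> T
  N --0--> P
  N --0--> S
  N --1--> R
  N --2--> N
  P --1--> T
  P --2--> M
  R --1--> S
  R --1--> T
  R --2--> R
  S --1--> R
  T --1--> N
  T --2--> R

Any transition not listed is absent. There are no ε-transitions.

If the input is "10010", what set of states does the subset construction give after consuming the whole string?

∅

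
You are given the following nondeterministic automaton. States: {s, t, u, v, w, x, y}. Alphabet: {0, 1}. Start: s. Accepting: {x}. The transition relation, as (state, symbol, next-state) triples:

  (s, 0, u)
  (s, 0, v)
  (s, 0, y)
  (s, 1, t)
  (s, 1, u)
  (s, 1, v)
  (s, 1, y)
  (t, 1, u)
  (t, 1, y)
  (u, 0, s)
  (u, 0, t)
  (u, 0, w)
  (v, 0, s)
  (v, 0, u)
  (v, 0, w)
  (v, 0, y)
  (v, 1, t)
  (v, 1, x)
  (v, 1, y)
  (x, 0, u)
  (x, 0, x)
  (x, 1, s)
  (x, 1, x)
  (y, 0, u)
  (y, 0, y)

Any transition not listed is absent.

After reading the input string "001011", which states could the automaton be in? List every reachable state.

{t, u, x, y}

Start in {s}.
Read '0': s→{u, v, y}; now {u, v, y}.
Read '0': u→{s, t, w}, v→{s, u, w, y}, y→{u, y}; now {s, t, u, w, y}.
Read '1': s→{t, u, v, y}, t→{u, y}, u→∅, w→∅, y→∅; now {t, u, v, y}.
Read '0': t→∅, u→{s, t, w}, v→{s, u, w, y}, y→{u, y}; now {s, t, u, w, y}.
Read '1': s→{t, u, v, y}, t→{u, y}, u→∅, w→∅, y→∅; now {t, u, v, y}.
Read '1': t→{u, y}, u→∅, v→{t, x, y}, y→∅; now {t, u, x, y}.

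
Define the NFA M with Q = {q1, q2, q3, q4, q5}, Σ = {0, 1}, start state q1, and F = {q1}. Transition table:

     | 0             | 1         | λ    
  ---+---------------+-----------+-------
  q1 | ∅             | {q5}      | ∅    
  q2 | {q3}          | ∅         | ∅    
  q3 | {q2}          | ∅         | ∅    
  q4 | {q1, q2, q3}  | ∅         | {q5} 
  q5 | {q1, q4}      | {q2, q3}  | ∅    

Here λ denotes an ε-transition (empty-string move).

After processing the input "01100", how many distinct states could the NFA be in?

Start in {q1}.
Read '0': {q1} → ∅.
The set is empty and remains empty for the remaining 4 symbols.
That set has 0 states.

0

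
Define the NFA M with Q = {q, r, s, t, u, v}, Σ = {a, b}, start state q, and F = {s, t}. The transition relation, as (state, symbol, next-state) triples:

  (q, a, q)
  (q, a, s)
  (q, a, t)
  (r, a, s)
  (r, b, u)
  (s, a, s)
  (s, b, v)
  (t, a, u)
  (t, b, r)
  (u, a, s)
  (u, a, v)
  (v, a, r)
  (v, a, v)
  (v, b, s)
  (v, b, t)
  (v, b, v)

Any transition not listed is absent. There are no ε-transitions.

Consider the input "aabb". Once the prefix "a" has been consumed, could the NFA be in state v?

No

Start in {q}.
Read 'a': q→{q, s, t}; now {q, s, t}.
State v is not in {q, s, t}.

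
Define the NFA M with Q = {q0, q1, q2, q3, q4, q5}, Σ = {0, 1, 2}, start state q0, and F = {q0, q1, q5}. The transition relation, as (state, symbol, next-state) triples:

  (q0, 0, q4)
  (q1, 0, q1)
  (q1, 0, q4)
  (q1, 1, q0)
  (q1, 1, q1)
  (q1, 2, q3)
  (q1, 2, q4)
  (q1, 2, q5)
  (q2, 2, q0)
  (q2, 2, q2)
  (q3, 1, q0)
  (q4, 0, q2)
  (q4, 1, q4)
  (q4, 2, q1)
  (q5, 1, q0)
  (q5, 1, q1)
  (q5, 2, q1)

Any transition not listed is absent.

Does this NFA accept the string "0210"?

Yes

Start in {q0}.
Read '0': {q0} → {q4}.
Read '2': {q4} → {q1}.
Read '1': {q1} → {q0, q1}.
Read '0': {q0, q1} → {q1, q4}.
The final set {q1, q4} contains the accepting state q1.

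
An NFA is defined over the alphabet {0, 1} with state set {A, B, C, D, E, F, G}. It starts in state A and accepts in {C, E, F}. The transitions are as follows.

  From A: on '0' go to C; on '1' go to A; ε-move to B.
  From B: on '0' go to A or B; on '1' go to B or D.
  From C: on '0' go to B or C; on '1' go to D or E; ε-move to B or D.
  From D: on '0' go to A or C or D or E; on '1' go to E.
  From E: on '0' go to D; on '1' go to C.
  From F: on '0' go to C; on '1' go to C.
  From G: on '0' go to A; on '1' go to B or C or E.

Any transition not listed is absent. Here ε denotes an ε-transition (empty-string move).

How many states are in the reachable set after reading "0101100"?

5

Start: ε-closure({A}) = {A, B}.
Read '0': {A, B} → {A, B, C, D}.
Read '1': {A, B, C, D} → {A, B, D, E}.
Read '0': {A, B, D, E} → {A, B, C, D, E}.
Read '1': {A, B, C, D, E} → {A, B, C, D, E}.
Read '1': {A, B, C, D, E} → {A, B, C, D, E}.
Read '0': {A, B, C, D, E} → {A, B, C, D, E}.
Read '0': {A, B, C, D, E} → {A, B, C, D, E}.
That set has 5 states.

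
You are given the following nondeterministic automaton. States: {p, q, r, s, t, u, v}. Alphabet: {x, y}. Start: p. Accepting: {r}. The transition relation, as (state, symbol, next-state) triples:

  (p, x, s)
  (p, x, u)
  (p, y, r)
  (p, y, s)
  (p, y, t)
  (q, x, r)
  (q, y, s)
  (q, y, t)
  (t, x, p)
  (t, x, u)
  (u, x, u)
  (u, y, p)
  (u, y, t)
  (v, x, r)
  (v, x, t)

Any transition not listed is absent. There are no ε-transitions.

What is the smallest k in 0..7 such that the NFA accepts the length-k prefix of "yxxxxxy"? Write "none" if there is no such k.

1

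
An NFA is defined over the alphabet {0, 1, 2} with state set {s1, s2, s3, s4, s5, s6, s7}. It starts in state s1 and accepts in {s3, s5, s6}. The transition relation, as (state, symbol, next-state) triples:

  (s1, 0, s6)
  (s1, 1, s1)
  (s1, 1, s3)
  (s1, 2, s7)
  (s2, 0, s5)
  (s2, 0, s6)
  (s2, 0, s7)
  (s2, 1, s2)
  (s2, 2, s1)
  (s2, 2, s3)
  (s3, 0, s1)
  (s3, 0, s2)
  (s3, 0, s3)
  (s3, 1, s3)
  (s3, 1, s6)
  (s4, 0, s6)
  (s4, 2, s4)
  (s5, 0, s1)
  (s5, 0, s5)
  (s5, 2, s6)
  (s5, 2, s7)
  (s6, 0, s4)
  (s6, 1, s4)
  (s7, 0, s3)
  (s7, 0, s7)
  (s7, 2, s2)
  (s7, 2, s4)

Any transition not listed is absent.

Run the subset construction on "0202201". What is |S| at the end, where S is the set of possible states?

0

Start in {s1}.
Read '0': s1→{s6}; now {s6}.
Read '2': s6→∅; now ∅.
The set is empty and remains empty for the remaining 5 symbols.
That set has 0 states.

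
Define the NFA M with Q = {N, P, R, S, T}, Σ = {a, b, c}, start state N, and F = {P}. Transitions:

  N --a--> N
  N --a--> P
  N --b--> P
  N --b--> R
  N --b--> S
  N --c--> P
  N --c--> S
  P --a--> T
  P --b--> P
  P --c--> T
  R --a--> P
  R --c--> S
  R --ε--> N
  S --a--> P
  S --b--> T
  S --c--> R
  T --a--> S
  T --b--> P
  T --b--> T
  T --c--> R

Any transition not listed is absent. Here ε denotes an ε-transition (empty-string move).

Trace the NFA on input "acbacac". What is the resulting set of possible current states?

Start in {N}.
Read 'a': N→{N, P}; now {N, P}.
Read 'c': N→{P, S}, P→{T}; now {P, S, T}.
Read 'b': P→{P}, S→{T}, T→{P, T}; now {P, T}.
Read 'a': P→{T}, T→{S}; now {S, T}.
Read 'c': S→{R}, T→{R}; union {R}; ε-closure = {N, R}.
Read 'a': N→{N, P}, R→{P}; now {N, P}.
Read 'c': N→{P, S}, P→{T}; now {P, S, T}.

{P, S, T}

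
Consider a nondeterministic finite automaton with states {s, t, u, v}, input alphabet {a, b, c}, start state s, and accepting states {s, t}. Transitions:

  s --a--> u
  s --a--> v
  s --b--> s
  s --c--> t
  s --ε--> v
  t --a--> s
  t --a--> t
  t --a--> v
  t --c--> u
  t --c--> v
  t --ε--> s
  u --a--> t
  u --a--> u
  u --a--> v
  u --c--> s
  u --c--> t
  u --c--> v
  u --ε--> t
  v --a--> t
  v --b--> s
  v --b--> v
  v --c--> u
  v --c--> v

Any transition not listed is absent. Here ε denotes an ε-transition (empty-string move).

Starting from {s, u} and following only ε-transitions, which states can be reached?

Begin with {s, u}.
ε-move s → v; add v.
ε-move u → t; add t.

{s, t, u, v}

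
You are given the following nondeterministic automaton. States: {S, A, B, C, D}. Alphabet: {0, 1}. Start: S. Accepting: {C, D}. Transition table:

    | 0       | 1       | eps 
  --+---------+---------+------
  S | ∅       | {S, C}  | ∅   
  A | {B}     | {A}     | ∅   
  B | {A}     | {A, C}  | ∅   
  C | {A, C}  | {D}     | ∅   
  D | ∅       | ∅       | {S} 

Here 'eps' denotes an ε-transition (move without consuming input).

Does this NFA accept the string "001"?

No

Start in {S}.
Read '0': {S} → ∅.
The set is empty and remains empty for the remaining 2 symbols.
The final set ∅ contains no accepting state.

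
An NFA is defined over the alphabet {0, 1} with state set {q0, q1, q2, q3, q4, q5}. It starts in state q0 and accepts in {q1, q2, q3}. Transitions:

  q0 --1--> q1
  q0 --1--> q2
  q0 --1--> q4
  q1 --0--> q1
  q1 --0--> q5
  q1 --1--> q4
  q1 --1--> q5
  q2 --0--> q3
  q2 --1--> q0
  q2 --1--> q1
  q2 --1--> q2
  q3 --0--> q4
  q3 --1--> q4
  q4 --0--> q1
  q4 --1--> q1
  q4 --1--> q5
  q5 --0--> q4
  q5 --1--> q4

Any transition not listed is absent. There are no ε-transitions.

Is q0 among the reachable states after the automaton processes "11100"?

No

Start in {q0}.
Read '1': q0→{q1, q2, q4}; now {q1, q2, q4}.
Read '1': q1→{q4, q5}, q2→{q0, q1, q2}, q4→{q1, q5}; now {q0, q1, q2, q4, q5}.
Read '1': q0→{q1, q2, q4}, q1→{q4, q5}, q2→{q0, q1, q2}, q4→{q1, q5}, q5→{q4}; now {q0, q1, q2, q4, q5}.
Read '0': q0→∅, q1→{q1, q5}, q2→{q3}, q4→{q1}, q5→{q4}; now {q1, q3, q4, q5}.
Read '0': q1→{q1, q5}, q3→{q4}, q4→{q1}, q5→{q4}; now {q1, q4, q5}.
State q0 is not in {q1, q4, q5}.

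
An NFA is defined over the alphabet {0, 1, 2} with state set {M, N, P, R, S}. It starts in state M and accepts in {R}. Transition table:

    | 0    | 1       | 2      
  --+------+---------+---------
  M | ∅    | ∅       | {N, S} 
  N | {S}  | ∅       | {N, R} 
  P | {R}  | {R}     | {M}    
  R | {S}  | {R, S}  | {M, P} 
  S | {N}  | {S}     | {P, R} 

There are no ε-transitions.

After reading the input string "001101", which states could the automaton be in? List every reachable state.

Start in {M}.
Read '0': M→∅; now ∅.
The set is empty and remains empty for the remaining 5 symbols.

∅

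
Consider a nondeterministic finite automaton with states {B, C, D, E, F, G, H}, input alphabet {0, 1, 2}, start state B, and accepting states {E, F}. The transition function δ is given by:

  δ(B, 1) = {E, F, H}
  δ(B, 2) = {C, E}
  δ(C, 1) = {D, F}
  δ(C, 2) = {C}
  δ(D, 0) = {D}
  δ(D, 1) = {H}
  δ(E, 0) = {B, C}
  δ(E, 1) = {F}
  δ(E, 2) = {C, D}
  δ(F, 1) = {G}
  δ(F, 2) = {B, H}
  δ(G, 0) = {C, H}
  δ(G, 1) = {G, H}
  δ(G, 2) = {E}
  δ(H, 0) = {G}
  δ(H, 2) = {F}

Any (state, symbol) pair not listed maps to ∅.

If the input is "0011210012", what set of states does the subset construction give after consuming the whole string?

Start in {B}.
Read '0': {B} → ∅.
The set is empty and remains empty for the remaining 9 symbols.

∅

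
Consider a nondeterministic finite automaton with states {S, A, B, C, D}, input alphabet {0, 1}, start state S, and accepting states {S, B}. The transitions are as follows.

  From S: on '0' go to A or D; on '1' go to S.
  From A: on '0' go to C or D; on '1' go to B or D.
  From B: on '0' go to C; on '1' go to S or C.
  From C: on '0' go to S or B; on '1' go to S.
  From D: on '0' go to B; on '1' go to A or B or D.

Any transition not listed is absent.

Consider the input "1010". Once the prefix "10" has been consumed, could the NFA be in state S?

No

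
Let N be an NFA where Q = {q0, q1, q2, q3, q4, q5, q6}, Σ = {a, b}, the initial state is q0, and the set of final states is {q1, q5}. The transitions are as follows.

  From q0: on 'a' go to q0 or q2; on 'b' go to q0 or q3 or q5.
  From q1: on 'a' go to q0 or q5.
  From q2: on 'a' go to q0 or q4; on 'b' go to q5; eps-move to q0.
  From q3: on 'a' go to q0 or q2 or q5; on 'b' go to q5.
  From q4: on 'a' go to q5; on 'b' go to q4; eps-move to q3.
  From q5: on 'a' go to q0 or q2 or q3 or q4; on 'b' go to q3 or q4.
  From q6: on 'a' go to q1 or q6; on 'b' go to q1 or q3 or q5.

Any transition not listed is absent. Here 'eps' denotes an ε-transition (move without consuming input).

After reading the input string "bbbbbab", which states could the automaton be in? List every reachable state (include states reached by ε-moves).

Start in {q0}.
Read 'b': {q0} → {q0, q3, q5}.
Read 'b': {q0, q3, q5} → {q0, q3, q4, q5}.
Read 'b': {q0, q3, q4, q5} → {q0, q3, q4, q5}.
Read 'b': {q0, q3, q4, q5} → {q0, q3, q4, q5}.
Read 'b': {q0, q3, q4, q5} → {q0, q3, q4, q5}.
Read 'a': {q0, q3, q4, q5} → {q0, q2, q3, q4, q5}.
Read 'b': {q0, q2, q3, q4, q5} → {q0, q3, q4, q5}.

{q0, q3, q4, q5}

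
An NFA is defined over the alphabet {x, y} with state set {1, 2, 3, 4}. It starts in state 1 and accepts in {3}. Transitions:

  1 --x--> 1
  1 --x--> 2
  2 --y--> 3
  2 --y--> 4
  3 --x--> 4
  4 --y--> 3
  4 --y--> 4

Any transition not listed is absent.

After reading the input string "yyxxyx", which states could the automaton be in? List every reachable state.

Start in {1}.
Read 'y': 1→∅; now ∅.
The set is empty and remains empty for the remaining 5 symbols.

∅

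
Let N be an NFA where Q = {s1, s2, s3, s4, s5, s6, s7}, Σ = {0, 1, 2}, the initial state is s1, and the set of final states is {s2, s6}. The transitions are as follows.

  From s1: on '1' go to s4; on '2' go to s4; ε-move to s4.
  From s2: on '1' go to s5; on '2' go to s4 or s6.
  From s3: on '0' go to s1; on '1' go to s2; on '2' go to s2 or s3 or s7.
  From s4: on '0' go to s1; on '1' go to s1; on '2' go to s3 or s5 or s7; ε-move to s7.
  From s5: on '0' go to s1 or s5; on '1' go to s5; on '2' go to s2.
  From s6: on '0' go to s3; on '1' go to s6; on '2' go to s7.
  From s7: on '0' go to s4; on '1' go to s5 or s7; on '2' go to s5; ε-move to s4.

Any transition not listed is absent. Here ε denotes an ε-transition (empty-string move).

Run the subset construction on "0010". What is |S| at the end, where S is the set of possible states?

Start: ε-closure({s1}) = {s1, s4, s7}.
Read '0': {s1, s4, s7} → {s1, s4, s7}.
Read '0': {s1, s4, s7} → {s1, s4, s7}.
Read '1': {s1, s4, s7} → {s1, s4, s5, s7}.
Read '0': {s1, s4, s5, s7} → {s1, s4, s5, s7}.
That set has 4 states.

4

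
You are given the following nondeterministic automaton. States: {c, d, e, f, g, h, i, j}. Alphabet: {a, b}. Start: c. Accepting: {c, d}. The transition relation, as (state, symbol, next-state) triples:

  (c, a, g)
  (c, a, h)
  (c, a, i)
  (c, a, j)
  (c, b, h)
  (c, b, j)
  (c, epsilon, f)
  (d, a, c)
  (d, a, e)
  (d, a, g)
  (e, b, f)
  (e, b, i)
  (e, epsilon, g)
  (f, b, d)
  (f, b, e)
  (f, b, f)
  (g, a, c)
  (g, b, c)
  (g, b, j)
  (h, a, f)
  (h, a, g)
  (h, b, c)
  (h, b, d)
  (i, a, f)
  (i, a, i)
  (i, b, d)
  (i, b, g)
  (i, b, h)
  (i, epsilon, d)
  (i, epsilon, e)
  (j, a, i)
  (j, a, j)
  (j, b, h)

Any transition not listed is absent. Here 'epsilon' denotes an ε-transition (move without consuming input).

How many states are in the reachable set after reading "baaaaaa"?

8

Start: ε-closure({c}) = {c, f}.
Read 'b': c→{h, j}, f→{d, e, f}; union {d, e, f, h, j}; ε-closure = {d, e, f, g, h, j}.
Read 'a': d→{c, e, g}, e→∅, f→∅, g→{c}, h→{f, g}, j→{i, j}; union {c, e, f, g, i, j}; ε-closure = {c, d, e, f, g, i, j}.
Read 'a': c→{g, h, i, j}, d→{c, e, g}, e→∅, f→∅, g→{c}, i→{f, i}, j→{i, j}; union {c, e, f, g, h, i, j}; ε-closure = {c, d, e, f, g, h, i, j}.
Read 'a': c→{g, h, i, j}, d→{c, e, g}, e→∅, f→∅, g→{c}, h→{f, g}, i→{f, i}, j→{i, j}; union {c, e, f, g, h, i, j}; ε-closure = {c, d, e, f, g, h, i, j}.
Read 'a': c→{g, h, i, j}, d→{c, e, g}, e→∅, f→∅, g→{c}, h→{f, g}, i→{f, i}, j→{i, j}; union {c, e, f, g, h, i, j}; ε-closure = {c, d, e, f, g, h, i, j}.
Read 'a': c→{g, h, i, j}, d→{c, e, g}, e→∅, f→∅, g→{c}, h→{f, g}, i→{f, i}, j→{i, j}; union {c, e, f, g, h, i, j}; ε-closure = {c, d, e, f, g, h, i, j}.
Read 'a': c→{g, h, i, j}, d→{c, e, g}, e→∅, f→∅, g→{c}, h→{f, g}, i→{f, i}, j→{i, j}; union {c, e, f, g, h, i, j}; ε-closure = {c, d, e, f, g, h, i, j}.
That set has 8 states.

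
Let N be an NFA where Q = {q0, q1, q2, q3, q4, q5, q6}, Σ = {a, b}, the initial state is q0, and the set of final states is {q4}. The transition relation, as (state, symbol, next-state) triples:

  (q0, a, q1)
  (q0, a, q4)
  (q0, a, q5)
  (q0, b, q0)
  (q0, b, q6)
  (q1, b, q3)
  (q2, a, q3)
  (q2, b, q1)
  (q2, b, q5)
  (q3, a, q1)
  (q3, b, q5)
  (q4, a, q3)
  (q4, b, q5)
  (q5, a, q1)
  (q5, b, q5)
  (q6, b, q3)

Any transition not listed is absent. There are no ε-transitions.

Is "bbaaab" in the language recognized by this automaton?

No

Start in {q0}.
Read 'b': q0→{q0, q6}; now {q0, q6}.
Read 'b': q0→{q0, q6}, q6→{q3}; now {q0, q3, q6}.
Read 'a': q0→{q1, q4, q5}, q3→{q1}, q6→∅; now {q1, q4, q5}.
Read 'a': q1→∅, q4→{q3}, q5→{q1}; now {q1, q3}.
Read 'a': q1→∅, q3→{q1}; now {q1}.
Read 'b': q1→{q3}; now {q3}.
The final set {q3} contains no accepting state.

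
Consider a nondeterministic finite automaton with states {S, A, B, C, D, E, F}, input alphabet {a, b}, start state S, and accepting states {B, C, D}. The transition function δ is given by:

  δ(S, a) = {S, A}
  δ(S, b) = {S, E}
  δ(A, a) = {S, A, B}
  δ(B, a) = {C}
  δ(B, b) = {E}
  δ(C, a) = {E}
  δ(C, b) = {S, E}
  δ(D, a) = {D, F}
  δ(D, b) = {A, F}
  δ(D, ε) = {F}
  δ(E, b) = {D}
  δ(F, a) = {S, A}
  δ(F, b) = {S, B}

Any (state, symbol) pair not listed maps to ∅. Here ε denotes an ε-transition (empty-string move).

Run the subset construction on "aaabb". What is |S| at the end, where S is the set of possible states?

4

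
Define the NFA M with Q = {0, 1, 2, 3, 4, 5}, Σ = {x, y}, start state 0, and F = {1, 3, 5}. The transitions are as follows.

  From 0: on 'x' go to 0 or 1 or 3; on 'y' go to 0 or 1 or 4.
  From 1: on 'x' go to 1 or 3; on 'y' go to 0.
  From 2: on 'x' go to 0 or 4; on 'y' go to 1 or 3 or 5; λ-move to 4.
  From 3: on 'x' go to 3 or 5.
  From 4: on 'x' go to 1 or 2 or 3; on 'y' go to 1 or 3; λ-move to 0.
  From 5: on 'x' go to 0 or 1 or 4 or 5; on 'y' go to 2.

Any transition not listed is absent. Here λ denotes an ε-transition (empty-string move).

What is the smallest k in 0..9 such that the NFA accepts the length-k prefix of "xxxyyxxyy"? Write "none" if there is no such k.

1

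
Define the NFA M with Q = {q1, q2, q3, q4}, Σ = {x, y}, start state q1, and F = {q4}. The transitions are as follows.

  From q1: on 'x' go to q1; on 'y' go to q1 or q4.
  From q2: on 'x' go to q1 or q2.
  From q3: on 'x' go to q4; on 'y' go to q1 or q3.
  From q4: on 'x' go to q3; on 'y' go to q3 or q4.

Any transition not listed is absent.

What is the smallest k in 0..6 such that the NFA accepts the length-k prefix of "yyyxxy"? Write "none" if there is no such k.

1

Start in {q1}.
Read 'y': {q1} → {q1, q4}.
None of the earlier sets intersect F, but {q1, q4} does.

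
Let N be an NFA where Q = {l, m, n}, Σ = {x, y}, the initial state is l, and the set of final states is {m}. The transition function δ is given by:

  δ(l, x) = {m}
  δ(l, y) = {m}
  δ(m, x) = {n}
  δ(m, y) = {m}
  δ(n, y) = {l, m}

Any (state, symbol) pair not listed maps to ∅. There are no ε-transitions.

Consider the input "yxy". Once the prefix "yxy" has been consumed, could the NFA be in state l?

Yes

Start in {l}.
Read 'y': l→{m}; now {m}.
Read 'x': m→{n}; now {n}.
Read 'y': n→{l, m}; now {l, m}.
State l is in {l, m}.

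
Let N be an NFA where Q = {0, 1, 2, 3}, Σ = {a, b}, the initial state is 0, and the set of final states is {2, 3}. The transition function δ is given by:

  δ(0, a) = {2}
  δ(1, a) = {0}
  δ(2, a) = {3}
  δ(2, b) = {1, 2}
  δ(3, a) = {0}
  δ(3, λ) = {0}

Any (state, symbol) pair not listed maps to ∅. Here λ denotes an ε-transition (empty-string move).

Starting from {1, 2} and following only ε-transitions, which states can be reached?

{1, 2}

Begin with {1, 2}.
No ε-moves leave this set, so the closure equals the set itself.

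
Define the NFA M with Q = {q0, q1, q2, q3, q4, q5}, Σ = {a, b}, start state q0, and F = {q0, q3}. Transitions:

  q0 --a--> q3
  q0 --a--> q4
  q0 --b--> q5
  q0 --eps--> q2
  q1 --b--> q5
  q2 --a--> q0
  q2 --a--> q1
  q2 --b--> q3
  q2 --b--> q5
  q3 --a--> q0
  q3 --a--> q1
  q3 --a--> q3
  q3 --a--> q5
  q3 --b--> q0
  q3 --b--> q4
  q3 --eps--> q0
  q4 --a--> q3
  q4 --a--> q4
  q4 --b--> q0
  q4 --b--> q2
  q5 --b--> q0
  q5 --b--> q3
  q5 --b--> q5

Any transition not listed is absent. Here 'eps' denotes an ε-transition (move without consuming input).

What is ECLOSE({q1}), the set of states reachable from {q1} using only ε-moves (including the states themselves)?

Begin with {q1}.
No ε-moves leave this set, so the closure equals the set itself.

{q1}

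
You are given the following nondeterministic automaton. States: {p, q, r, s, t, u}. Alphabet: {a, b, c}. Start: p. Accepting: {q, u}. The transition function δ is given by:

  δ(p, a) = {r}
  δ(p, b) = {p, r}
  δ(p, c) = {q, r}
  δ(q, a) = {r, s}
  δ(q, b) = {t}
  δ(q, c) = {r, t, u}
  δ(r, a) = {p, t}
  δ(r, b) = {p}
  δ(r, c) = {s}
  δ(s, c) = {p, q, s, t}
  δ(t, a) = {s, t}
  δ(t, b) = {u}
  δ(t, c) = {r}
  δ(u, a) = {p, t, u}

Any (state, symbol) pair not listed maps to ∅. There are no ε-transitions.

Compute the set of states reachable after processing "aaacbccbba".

{p, r, t, u}

Start in {p}.
Read 'a': p→{r}; now {r}.
Read 'a': r→{p, t}; now {p, t}.
Read 'a': p→{r}, t→{s, t}; now {r, s, t}.
Read 'c': r→{s}, s→{p, q, s, t}, t→{r}; now {p, q, r, s, t}.
Read 'b': p→{p, r}, q→{t}, r→{p}, s→∅, t→{u}; now {p, r, t, u}.
Read 'c': p→{q, r}, r→{s}, t→{r}, u→∅; now {q, r, s}.
Read 'c': q→{r, t, u}, r→{s}, s→{p, q, s, t}; now {p, q, r, s, t, u}.
Read 'b': p→{p, r}, q→{t}, r→{p}, s→∅, t→{u}, u→∅; now {p, r, t, u}.
Read 'b': p→{p, r}, r→{p}, t→{u}, u→∅; now {p, r, u}.
Read 'a': p→{r}, r→{p, t}, u→{p, t, u}; now {p, r, t, u}.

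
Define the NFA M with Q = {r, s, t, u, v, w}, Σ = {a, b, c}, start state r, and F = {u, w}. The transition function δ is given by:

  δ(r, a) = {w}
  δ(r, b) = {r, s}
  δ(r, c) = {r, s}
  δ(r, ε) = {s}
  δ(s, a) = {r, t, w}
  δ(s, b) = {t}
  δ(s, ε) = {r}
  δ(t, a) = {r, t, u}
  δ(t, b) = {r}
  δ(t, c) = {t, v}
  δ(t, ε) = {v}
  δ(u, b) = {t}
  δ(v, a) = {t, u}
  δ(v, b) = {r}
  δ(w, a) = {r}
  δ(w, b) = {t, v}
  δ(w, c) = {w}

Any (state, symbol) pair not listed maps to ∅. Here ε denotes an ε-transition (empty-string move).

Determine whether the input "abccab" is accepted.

No

Start: ε-closure({r}) = {r, s}.
Read 'a': {r, s} → {r, s, t, v, w}.
Read 'b': {r, s, t, v, w} → {r, s, t, v}.
Read 'c': {r, s, t, v} → {r, s, t, v}.
Read 'c': {r, s, t, v} → {r, s, t, v}.
Read 'a': {r, s, t, v} → {r, s, t, u, v, w}.
Read 'b': {r, s, t, u, v, w} → {r, s, t, v}.
The final set {r, s, t, v} contains no accepting state.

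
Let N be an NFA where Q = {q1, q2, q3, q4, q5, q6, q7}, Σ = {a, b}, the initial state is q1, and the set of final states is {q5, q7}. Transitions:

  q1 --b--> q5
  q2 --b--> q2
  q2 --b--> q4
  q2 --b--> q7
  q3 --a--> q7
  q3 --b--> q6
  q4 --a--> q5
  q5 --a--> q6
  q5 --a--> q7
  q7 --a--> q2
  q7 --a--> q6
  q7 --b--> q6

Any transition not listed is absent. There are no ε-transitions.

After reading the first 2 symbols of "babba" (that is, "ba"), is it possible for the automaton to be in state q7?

Yes

Start in {q1}.
Read 'b': {q1} → {q5}.
Read 'a': {q5} → {q6, q7}.
State q7 is in {q6, q7}.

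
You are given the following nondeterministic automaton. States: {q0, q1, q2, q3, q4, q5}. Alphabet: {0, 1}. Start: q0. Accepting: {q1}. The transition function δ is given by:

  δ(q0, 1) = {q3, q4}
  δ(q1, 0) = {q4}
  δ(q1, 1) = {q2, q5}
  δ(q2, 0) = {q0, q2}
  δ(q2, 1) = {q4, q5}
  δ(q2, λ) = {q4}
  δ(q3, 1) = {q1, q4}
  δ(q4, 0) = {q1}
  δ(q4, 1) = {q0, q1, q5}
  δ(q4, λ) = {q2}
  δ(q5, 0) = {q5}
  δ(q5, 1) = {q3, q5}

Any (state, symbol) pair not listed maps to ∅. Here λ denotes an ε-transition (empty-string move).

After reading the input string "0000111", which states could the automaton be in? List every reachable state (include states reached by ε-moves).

∅

Start in {q0}.
Read '0': {q0} → ∅.
The set is empty and remains empty for the remaining 6 symbols.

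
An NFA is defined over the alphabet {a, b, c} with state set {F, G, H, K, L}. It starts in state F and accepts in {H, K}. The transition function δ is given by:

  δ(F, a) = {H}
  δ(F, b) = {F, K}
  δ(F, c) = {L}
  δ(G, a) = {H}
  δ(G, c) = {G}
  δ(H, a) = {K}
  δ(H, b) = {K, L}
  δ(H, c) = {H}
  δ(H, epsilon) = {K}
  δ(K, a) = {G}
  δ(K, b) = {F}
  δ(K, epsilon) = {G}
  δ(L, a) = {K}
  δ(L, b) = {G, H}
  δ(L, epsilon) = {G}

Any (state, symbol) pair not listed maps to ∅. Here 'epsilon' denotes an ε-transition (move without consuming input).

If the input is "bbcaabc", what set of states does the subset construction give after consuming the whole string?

Start in {F}.
Read 'b': F→{F, K}; union {F, K}; ε-closure = {F, G, K}.
Read 'b': F→{F, K}, G→∅, K→{F}; union {F, K}; ε-closure = {F, G, K}.
Read 'c': F→{L}, G→{G}, K→∅; now {G, L}.
Read 'a': G→{H}, L→{K}; union {H, K}; ε-closure = {G, H, K}.
Read 'a': G→{H}, H→{K}, K→{G}; now {G, H, K}.
Read 'b': G→∅, H→{K, L}, K→{F}; union {F, K, L}; ε-closure = {F, G, K, L}.
Read 'c': F→{L}, G→{G}, K→∅, L→∅; now {G, L}.

{G, L}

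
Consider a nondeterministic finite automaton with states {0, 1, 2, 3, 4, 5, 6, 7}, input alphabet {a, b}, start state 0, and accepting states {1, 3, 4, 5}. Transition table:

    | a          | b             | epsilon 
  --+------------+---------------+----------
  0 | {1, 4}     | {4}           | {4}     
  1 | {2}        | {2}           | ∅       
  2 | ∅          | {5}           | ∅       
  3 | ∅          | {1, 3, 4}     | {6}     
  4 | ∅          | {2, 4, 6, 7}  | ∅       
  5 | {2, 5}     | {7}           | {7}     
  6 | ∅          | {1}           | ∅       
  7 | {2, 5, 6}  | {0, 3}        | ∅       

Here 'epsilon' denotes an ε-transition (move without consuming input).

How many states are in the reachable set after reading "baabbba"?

6

Start: ε-closure({0}) = {0, 4}.
Read 'b': 0→{4}, 4→{2, 4, 6, 7}; now {2, 4, 6, 7}.
Read 'a': 2→∅, 4→∅, 6→∅, 7→{2, 5, 6}; union {2, 5, 6}; ε-closure = {2, 5, 6, 7}.
Read 'a': 2→∅, 5→{2, 5}, 6→∅, 7→{2, 5, 6}; union {2, 5, 6}; ε-closure = {2, 5, 6, 7}.
Read 'b': 2→{5}, 5→{7}, 6→{1}, 7→{0, 3}; union {0, 1, 3, 5, 7}; ε-closure = {0, 1, 3, 4, 5, 6, 7}.
Read 'b': 0→{4}, 1→{2}, 3→{1, 3, 4}, 4→{2, 4, 6, 7}, 5→{7}, 6→{1}, 7→{0, 3}; now {0, 1, 2, 3, 4, 6, 7}.
Read 'b': 0→{4}, 1→{2}, 2→{5}, 3→{1, 3, 4}, 4→{2, 4, 6, 7}, 6→{1}, 7→{0, 3}; now {0, 1, 2, 3, 4, 5, 6, 7}.
Read 'a': 0→{1, 4}, 1→{2}, 2→∅, 3→∅, 4→∅, 5→{2, 5}, 6→∅, 7→{2, 5, 6}; union {1, 2, 4, 5, 6}; ε-closure = {1, 2, 4, 5, 6, 7}.
That set has 6 states.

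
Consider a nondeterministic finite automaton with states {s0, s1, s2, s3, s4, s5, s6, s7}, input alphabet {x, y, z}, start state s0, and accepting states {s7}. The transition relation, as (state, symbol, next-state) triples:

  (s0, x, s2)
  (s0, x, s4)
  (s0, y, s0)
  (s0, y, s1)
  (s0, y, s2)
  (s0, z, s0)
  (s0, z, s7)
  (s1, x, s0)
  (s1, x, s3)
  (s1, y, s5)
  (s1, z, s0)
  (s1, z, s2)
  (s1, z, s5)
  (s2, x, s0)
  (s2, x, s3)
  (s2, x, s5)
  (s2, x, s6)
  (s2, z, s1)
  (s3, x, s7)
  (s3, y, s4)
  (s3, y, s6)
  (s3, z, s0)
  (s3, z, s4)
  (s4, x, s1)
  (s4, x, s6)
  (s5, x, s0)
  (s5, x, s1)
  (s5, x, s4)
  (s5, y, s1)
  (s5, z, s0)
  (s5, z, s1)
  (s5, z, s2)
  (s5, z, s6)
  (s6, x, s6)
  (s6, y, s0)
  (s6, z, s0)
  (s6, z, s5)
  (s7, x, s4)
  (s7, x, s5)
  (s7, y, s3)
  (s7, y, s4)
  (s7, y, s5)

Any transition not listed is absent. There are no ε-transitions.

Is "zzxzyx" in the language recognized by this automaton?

No

Start in {s0}.
Read 'z': s0→{s0, s7}; now {s0, s7}.
Read 'z': s0→{s0, s7}, s7→∅; now {s0, s7}.
Read 'x': s0→{s2, s4}, s7→{s4, s5}; now {s2, s4, s5}.
Read 'z': s2→{s1}, s4→∅, s5→{s0, s1, s2, s6}; now {s0, s1, s2, s6}.
Read 'y': s0→{s0, s1, s2}, s1→{s5}, s2→∅, s6→{s0}; now {s0, s1, s2, s5}.
Read 'x': s0→{s2, s4}, s1→{s0, s3}, s2→{s0, s3, s5, s6}, s5→{s0, s1, s4}; now {s0, s1, s2, s3, s4, s5, s6}.
The final set {s0, s1, s2, s3, s4, s5, s6} contains no accepting state.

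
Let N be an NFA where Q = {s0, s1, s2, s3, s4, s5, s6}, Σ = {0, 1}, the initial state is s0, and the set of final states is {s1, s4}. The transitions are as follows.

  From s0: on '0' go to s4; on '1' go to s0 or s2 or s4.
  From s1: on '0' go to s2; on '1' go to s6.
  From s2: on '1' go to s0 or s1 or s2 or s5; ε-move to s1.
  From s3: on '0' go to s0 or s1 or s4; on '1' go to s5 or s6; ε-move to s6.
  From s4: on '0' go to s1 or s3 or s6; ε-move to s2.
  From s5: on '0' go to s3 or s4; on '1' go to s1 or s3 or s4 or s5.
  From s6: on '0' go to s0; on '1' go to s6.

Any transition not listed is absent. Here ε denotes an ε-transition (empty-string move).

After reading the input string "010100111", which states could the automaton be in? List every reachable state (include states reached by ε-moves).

{s0, s1, s2, s3, s4, s5, s6}

Start in {s0}.
Read '0': {s0} → {s1, s2, s4}.
Read '1': {s1, s2, s4} → {s0, s1, s2, s5, s6}.
Read '0': {s0, s1, s2, s5, s6} → {s0, s1, s2, s3, s4, s6}.
Read '1': {s0, s1, s2, s3, s4, s6} → {s0, s1, s2, s4, s5, s6}.
Read '0': {s0, s1, s2, s4, s5, s6} → {s0, s1, s2, s3, s4, s6}.
Read '0': {s0, s1, s2, s3, s4, s6} → {s0, s1, s2, s3, s4, s6}.
Read '1': {s0, s1, s2, s3, s4, s6} → {s0, s1, s2, s4, s5, s6}.
Read '1': {s0, s1, s2, s4, s5, s6} → {s0, s1, s2, s3, s4, s5, s6}.
Read '1': {s0, s1, s2, s3, s4, s5, s6} → {s0, s1, s2, s3, s4, s5, s6}.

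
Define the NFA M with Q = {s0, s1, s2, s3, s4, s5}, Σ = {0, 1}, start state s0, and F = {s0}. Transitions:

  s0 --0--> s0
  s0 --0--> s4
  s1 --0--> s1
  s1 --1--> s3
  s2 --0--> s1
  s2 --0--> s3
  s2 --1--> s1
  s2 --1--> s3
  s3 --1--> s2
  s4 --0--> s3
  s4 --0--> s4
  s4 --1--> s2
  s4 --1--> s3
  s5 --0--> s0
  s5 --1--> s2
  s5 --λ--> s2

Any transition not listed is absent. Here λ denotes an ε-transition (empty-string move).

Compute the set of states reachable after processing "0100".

Start in {s0}.
Read '0': s0→{s0, s4}; now {s0, s4}.
Read '1': s0→∅, s4→{s2, s3}; now {s2, s3}.
Read '0': s2→{s1, s3}, s3→∅; now {s1, s3}.
Read '0': s1→{s1}, s3→∅; now {s1}.

{s1}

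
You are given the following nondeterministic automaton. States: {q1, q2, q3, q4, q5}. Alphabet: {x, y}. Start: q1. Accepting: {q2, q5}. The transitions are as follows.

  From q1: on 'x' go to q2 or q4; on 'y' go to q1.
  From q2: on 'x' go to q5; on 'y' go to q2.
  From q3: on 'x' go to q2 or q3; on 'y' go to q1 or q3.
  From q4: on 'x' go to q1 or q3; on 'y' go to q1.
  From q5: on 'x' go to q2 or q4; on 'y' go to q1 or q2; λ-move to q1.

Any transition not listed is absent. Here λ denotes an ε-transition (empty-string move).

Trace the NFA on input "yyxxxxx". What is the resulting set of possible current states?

{q1, q2, q3, q4, q5}

Start in {q1}.
Read 'y': {q1} → {q1}.
Read 'y': {q1} → {q1}.
Read 'x': {q1} → {q2, q4}.
Read 'x': {q2, q4} → {q1, q3, q5}.
Read 'x': {q1, q3, q5} → {q2, q3, q4}.
Read 'x': {q2, q3, q4} → {q1, q2, q3, q5}.
Read 'x': {q1, q2, q3, q5} → {q1, q2, q3, q4, q5}.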